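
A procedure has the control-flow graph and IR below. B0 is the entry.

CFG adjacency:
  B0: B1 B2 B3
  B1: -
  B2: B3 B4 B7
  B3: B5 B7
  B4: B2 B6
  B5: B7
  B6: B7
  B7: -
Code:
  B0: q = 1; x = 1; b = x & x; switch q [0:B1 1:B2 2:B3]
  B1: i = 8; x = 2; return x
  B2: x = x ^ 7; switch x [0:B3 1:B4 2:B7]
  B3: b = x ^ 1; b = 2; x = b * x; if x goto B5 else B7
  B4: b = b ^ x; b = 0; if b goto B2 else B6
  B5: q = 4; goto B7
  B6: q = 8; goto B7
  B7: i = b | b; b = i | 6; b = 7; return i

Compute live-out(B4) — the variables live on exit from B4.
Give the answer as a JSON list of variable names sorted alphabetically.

Per-block:
  B0 def {b,q,x} use ∅
  B1 def {i,x} use ∅
  B2 def {x} use {x}
  B3 def {b,x} use {x}
  B4 def {b} use {b,x}
  B5 def {q} use ∅
  B6 def {q} use ∅
  B7 def {b,i} use {b}

Liveness:
  live B0: ∅→{b,x}
  live B1: ∅→∅
  live B2: {b,x}→{b,x}
  live B3: {x}→{b}
  live B4: {b,x}→{b,x}
  live B5: {b}→{b}
  live B6: {b}→{b}
  live B7: {b}→∅

live-out(B4) = ["b", "x"]

Answer: ["b", "x"]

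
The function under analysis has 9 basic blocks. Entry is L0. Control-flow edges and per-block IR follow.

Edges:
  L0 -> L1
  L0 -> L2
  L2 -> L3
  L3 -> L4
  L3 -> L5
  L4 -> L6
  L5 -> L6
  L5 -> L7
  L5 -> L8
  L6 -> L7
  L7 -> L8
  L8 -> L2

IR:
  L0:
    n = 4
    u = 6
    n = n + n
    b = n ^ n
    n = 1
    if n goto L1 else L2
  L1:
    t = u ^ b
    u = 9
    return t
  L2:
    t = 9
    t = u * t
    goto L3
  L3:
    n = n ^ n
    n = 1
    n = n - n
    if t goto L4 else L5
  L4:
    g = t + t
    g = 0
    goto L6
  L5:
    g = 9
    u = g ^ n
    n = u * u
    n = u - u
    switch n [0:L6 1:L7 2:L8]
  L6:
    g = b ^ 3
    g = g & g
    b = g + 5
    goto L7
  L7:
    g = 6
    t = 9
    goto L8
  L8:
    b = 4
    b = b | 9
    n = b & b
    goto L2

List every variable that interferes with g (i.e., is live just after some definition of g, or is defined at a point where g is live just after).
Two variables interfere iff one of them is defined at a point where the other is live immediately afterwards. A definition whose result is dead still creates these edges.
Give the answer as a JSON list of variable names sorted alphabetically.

Answer: ["b", "n", "u"]

Analysis:
Per-block:
  L0: def={b,n,u} ue=∅
  L1: def={t,u} ue={b,u}
  L2: def={t} ue={u}
  L3: def={n} ue={n,t}
  L4: def={g} ue={t}
  L5: def={g,n,u} ue={n}
  L6: def={b,g} ue={b}
  L7: def={g,t} ue=∅
  L8: def={b,n} ue=∅

Liveness:
  L0 li=∅ lo={b,n,u}
  L1 li={b,u} lo=∅
  L2 li={b,n,u} lo={b,n,t,u}
  L3 li={b,n,t,u} lo={b,n,t,u}
  L4 li={b,t,u} lo={b,u}
  L5 li={b,n} lo={b,u}
  L6 li={b,u} lo={u}
  L7 li={u} lo={u}
  L8 li={u} lo={b,n,u}

Conflict graph:
  b: {g,n,t,u}
  g: {b,n,u}
  n: {b,g,t,u}
  t: {b,n,u}
  u: {b,g,n,t}

N(g) = ["b", "n", "u"]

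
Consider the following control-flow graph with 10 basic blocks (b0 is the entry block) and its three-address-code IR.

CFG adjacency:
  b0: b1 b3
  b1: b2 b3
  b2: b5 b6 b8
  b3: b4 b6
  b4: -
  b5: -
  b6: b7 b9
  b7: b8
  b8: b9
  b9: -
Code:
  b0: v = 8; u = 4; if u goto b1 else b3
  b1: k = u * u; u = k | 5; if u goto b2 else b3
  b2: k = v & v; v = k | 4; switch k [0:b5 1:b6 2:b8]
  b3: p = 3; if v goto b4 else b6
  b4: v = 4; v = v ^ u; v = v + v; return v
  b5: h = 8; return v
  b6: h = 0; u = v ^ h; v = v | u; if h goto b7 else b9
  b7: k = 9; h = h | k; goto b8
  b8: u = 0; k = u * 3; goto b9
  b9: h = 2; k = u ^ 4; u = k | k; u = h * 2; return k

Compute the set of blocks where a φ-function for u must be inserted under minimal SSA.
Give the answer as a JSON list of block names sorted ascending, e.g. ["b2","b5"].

Answer: ["b3", "b6", "b8", "b9"]

Derivation:
idom tree: b1←b0 b2←b1 b3←b0 b4←b3 b5←b2 b6←b0 b7←b6 b8←b0 b9←b0
Dom∩ at merges:
  b3: preds {b0,b1}: {b0} ∩ {b0,b1} = {b0}; idom=b0
  b6: preds {b2,b3}: {b0,b1,b2} ∩ {b0,b3} = {b0}; idom=b0
  b8: preds {b2,b7}: {b0,b1,b2} ∩ {b0,b6,b7} = {b0}; idom=b0
  b9: preds {b6,b8}: {b0,b6} ∩ {b0,b8} = {b0}; idom=b0

Frontier:
  b3←b0: walk · to b0
  b3←b1: walk b1 to b0
  b6←b2: walk b2→b1 to b0
  b6←b3: walk b3 to b0
  b8←b2: walk b2→b1 to b0
  b8←b7: walk b7→b6 to b0
  b9←b6: walk b6 to b0
  b9←b8: walk b8 to b0
  b0 → ∅
  b1 → {b3,b6,b8}
  b2 → {b6,b8}
  b3 → {b6}
  b4 → ∅
  b5 → ∅
  b6 → {b8,b9}
  b7 → {b8}
  b8 → {b9}
  b9 → ∅

φ for u: defs {b0,b1,b6,b8,b9}
  DF⁺ = {b3,b6,b8,b9}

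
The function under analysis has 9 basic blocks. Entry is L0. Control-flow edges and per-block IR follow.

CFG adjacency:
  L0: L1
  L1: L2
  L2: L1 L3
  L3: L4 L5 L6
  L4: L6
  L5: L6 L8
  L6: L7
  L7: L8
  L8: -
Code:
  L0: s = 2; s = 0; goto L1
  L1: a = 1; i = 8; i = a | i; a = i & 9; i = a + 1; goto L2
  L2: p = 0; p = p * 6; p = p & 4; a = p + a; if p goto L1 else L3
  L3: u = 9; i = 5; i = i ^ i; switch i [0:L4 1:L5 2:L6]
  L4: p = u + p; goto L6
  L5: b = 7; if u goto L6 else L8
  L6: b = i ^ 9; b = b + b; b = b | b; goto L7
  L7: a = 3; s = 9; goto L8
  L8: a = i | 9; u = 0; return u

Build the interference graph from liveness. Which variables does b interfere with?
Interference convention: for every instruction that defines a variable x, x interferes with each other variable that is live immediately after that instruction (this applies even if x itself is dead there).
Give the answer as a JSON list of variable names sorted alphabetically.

Block summaries:
  L0: {s} / ∅
  L1: {a,i} / ∅
  L2: {a,p} / {a}
  L3: {i,u} / ∅
  L4: {p} / {p,u}
  L5: {b} / {u}
  L6: {b} / {i}
  L7: {a,s} / ∅
  L8: {a,u} / {i}

Live sets:
  live L0: ∅→∅
  live L1: ∅→{a}
  live L2: {a}→{p}
  live L3: {p}→{i,p,u}
  live L4: {i,p,u}→{i}
  live L5: {i,u}→{i}
  live L6: {i}→{i}
  live L7: {i}→{i}
  live L8: {i}→∅

Interference:
  a — {i,p}
  b — {i,u}
  i — {a,b,p,s,u}
  p — {a,i,u}
  s — {i}
  u — {b,i,p}

N(b) = ["i", "u"]

Answer: ["i", "u"]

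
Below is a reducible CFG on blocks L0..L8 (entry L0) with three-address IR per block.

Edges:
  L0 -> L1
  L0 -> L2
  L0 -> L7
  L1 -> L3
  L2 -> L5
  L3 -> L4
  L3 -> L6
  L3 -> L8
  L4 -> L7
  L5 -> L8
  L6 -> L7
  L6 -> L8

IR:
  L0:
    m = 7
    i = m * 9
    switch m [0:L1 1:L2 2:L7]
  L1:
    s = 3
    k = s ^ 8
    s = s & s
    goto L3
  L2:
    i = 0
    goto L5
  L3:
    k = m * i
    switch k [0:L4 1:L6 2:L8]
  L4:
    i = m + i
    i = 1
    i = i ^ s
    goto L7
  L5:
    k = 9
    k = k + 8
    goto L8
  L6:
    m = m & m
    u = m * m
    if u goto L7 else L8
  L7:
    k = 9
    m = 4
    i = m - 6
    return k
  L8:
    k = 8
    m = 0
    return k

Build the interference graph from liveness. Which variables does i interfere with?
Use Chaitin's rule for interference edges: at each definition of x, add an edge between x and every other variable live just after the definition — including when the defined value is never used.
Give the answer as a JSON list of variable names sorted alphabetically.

Answer: ["k", "m", "s"]

Working:
Per-block:
  L0: def={i,m} ue=∅
  L1: def={k,s} ue=∅
  L2: def={i} ue=∅
  L3: def={k} ue={i,m}
  L4: def={i} ue={i,m,s}
  L5: def={k} ue=∅
  L6: def={m,u} ue={m}
  L7: def={i,k,m} ue=∅
  L8: def={k,m} ue=∅

Backward fixpoint:
  L0 li=∅ lo={i,m}
  L1 li={i,m} lo={i,m,s}
  L2 li=∅ lo=∅
  L3 li={i,m,s} lo={i,m,s}
  L4 li={i,m,s} lo=∅
  L5 li=∅ lo=∅
  L6 li={m} lo=∅
  L7 li=∅ lo=∅
  L8 li=∅ lo=∅

Conflict graph:
  i: {k,m,s}
  k: {i,m,s}
  m: {i,k,s}
  s: {i,k,m}
  u: ∅

N(i) = ["k", "m", "s"]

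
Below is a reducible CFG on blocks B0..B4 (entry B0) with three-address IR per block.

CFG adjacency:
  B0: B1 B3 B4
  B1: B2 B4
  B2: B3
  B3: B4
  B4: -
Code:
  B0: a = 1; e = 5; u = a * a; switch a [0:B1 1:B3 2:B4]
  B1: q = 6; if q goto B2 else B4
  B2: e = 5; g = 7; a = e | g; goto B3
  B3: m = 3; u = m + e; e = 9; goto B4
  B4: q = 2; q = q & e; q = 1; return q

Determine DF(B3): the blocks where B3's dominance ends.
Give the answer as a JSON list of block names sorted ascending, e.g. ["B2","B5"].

Answer: ["B4"]

Derivation:
idom tree: B1←B0 B2←B1 B3←B0 B4←B0
Dom at joins:
  B3: preds {B0,B2}: {B0} ∩ {B0,B1,B2} = {B0}; idom=B0
  B4: preds {B0,B1,B3}: {B0} ∩ {B0,B1} ∩ {B0,B3} = {B0}; idom=B0

DF walk-up:
  B3←B0: walk · to B0
  B3←B2: walk B2→B1 to B0
  B4←B0: walk · to B0
  B4←B1: walk B1 to B0
  B4←B3: walk B3 to B0
  B0 → ∅
  B1 → {B3,B4}
  B2 → {B3}
  B3 → {B4}
  B4 → ∅

DF(B3) = ["B4"]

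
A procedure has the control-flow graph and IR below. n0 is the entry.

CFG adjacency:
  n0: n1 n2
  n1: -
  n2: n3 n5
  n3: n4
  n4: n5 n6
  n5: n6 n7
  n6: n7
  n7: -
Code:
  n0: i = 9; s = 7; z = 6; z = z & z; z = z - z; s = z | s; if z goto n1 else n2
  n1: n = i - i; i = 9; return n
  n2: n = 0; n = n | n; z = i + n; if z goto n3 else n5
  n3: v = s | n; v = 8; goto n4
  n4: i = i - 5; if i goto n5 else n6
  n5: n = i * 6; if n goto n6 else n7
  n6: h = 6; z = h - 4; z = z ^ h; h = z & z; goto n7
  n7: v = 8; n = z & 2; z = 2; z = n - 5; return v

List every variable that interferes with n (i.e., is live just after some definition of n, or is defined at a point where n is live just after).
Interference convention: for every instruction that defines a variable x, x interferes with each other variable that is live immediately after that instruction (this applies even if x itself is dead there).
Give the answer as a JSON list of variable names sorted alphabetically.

Per-block:
  n0: def={i,s,z} ue=∅
  n1: def={i,n} ue={i}
  n2: def={n,z} ue={i}
  n3: def={v} ue={n,s}
  n4: def={i} ue={i}
  n5: def={n} ue={i}
  n6: def={h,z} ue=∅
  n7: def={n,v,z} ue={z}

Live sets:
  live n0: ∅→{i,s}
  live n1: {i}→∅
  live n2: {i,s}→{i,n,s,z}
  live n3: {i,n,s,z}→{i,z}
  live n4: {i,z}→{i,z}
  live n5: {i,z}→{z}
  live n6: ∅→{z}
  live n7: {z}→∅

Interference:
  h: {z}
  i: {n,s,v,z}
  n: {i,s,v,z}
  s: {i,n,z}
  v: {i,n,z}
  z: {h,i,n,s,v}

N(n) = ["i", "s", "v", "z"]

Answer: ["i", "s", "v", "z"]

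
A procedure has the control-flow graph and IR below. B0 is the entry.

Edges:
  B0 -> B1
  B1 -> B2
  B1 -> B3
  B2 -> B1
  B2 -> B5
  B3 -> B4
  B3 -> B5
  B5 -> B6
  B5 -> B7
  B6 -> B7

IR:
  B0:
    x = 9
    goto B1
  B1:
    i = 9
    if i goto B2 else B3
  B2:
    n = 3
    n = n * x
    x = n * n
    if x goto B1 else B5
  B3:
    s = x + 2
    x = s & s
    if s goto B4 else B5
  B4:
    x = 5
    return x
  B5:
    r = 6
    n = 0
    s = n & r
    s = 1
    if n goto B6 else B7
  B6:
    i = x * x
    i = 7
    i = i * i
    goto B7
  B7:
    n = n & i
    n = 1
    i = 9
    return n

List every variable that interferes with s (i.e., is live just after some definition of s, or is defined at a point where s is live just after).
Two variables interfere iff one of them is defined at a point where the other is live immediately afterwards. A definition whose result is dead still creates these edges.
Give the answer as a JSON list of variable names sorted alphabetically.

Block summaries:
  B0: def={x} ue=∅
  B1: def={i} ue=∅
  B2: def={n,x} ue={x}
  B3: def={s,x} ue={x}
  B4: def={x} ue=∅
  B5: def={n,r,s} ue=∅
  B6: def={i} ue={x}
  B7: def={i,n} ue={i,n}

Liveness:
  B0 li=∅ lo={x}
  B1 li={x} lo={i,x}
  B2 li={i,x} lo={i,x}
  B3 li={i,x} lo={i,x}
  B4 li=∅ lo=∅
  B5 li={i,x} lo={i,n,x}
  B6 li={n,x} lo={i,n}
  B7 li={i,n} lo=∅

Interfere edges:
  i: {n,r,s,x}
  n: {i,r,s,x}
  r: {i,n,x}
  s: {i,n,x}
  x: {i,n,r,s}

N(s) = ["i", "n", "x"]

Answer: ["i", "n", "x"]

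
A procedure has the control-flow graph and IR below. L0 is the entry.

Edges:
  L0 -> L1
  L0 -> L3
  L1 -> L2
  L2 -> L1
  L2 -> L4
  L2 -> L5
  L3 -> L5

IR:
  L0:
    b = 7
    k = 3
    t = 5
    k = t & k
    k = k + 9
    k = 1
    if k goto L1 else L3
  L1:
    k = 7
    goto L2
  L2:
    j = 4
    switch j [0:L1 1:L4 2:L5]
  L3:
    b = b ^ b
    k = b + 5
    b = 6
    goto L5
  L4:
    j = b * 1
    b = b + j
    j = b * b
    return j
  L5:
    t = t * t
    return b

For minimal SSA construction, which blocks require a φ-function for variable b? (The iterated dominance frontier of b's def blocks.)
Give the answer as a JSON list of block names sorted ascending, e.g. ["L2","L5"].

idom tree: L1←L0 L2←L1 L3←L0 L4←L2 L5←L0
Join-block Dom:
  L1: preds {L0,L2}: {L0} ∩ {L0,L1,L2} = {L0}; idom=L0
  L5: preds {L2,L3}: {L0,L1,L2} ∩ {L0,L3} = {L0}; idom=L0

DF walk-up:
  L1←L0: walk · to L0
  L1←L2: walk L2→L1 to L0
  L5←L2: walk L2→L1 to L0
  L5←L3: walk L3 to L0
  L0 → ∅
  L1 → {L1,L5}
  L2 → {L1,L5}
  L3 → {L5}
  L4 → ∅
  L5 → ∅

φ for b: defs {L0,L3,L4}
  DF⁺ = {L5}

Answer: ["L5"]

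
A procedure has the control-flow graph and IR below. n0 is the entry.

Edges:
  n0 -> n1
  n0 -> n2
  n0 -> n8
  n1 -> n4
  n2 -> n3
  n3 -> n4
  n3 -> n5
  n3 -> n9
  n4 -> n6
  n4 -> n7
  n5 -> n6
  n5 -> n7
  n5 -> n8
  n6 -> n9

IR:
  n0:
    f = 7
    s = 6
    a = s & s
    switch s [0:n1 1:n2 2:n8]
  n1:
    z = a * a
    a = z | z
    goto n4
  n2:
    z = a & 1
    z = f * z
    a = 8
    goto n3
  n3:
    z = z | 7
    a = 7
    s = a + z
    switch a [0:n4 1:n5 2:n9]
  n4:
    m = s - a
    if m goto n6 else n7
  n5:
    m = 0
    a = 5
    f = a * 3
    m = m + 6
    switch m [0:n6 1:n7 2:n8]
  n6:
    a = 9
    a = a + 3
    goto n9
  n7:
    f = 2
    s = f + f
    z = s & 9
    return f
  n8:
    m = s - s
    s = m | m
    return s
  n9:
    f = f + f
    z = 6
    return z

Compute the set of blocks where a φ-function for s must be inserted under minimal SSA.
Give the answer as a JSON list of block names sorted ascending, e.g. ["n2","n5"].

idom tree: n1←n0 n2←n0 n3←n2 n4←n0 n5←n3 n6←n0 n7←n0 n8←n0 n9←n0
Join-block Dom:
  n4: preds {n1,n3}: {n0,n1} ∩ {n0,n2,n3} = {n0}; idom=n0
  n6: preds {n4,n5}: {n0,n4} ∩ {n0,n2,n3,n5} = {n0}; idom=n0
  n7: preds {n4,n5}: {n0,n4} ∩ {n0,n2,n3,n5} = {n0}; idom=n0
  n8: preds {n0,n5}: {n0} ∩ {n0,n2,n3,n5} = {n0}; idom=n0
  n9: preds {n3,n6}: {n0,n2,n3} ∩ {n0,n6} = {n0}; idom=n0

DF walk-up:
  n4←n1: walk n1 to n0
  n4←n3: walk n3→n2 to n0
  n6←n4: walk n4 to n0
  n6←n5: walk n5→n3→n2 to n0
  n7←n4: walk n4 to n0
  n7←n5: walk n5→n3→n2 to n0
  n8←n0: walk · to n0
  n8←n5: walk n5→n3→n2 to n0
  n9←n3: walk n3→n2 to n0
  n9←n6: walk n6 to n0
  DF(n0)=∅
  DF(n1)={n4}
  DF(n2)={n4,n6,n7,n8,n9}
  DF(n3)={n4,n6,n7,n8,n9}
  DF(n4)={n6,n7}
  DF(n5)={n6,n7,n8}
  DF(n6)={n9}
  DF(n7)=∅
  DF(n8)=∅
  DF(n9)=∅

φ for s: defs {n0,n3,n7,n8}
  DF⁺ = {n4,n6,n7,n8,n9}

Answer: ["n4", "n6", "n7", "n8", "n9"]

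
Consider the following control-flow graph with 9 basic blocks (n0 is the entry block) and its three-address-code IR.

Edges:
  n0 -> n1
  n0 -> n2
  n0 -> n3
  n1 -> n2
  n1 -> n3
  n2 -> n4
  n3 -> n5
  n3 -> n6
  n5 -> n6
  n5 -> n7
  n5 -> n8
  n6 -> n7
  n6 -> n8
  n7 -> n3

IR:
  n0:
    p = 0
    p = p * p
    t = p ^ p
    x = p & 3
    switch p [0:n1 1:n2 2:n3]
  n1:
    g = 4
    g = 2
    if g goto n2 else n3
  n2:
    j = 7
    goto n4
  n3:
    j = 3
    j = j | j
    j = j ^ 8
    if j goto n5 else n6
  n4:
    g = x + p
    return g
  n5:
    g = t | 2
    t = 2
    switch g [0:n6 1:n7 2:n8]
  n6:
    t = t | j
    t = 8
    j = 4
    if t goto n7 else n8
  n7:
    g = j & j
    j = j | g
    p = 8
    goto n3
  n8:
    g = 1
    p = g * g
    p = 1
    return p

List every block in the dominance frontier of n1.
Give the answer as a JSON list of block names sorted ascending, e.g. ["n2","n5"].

idom tree: n1←n0 n2←n0 n3←n0 n4←n2 n5←n3 n6←n3 n7←n3 n8←n3
Dom at joins:
  n2: preds {n0,n1}: {n0} ∩ {n0,n1} = {n0}; idom=n0
  n3: preds {n0,n1,n7}: {n0} ∩ {n0,n1} ∩ {n0,n3,n7} = {n0}; idom=n0
  n6: preds {n3,n5}: {n0,n3} ∩ {n0,n3,n5} = {n0,n3}; idom=n3
  n7: preds {n5,n6}: {n0,n3,n5} ∩ {n0,n3,n6} = {n0,n3}; idom=n3
  n8: preds {n5,n6}: {n0,n3,n5} ∩ {n0,n3,n6} = {n0,n3}; idom=n3

Frontier:
  join n2 pred n0: · stop@n0
  join n2 pred n1: n1 stop@n0
  join n3 pred n0: · stop@n0
  join n3 pred n1: n1 stop@n0
  join n3 pred n7: n7→n3 stop@n0
  join n6 pred n3: · stop@n3
  join n6 pred n5: n5 stop@n3
  join n7 pred n5: n5 stop@n3
  join n7 pred n6: n6 stop@n3
  join n8 pred n5: n5 stop@n3
  join n8 pred n6: n6 stop@n3
  n0: DF=∅
  n1: DF={n2,n3}
  n2: DF=∅
  n3: DF={n3}
  n4: DF=∅
  n5: DF={n6,n7,n8}
  n6: DF={n7,n8}
  n7: DF={n3}
  n8: DF=∅

DF(n1) = ["n2", "n3"]

Answer: ["n2", "n3"]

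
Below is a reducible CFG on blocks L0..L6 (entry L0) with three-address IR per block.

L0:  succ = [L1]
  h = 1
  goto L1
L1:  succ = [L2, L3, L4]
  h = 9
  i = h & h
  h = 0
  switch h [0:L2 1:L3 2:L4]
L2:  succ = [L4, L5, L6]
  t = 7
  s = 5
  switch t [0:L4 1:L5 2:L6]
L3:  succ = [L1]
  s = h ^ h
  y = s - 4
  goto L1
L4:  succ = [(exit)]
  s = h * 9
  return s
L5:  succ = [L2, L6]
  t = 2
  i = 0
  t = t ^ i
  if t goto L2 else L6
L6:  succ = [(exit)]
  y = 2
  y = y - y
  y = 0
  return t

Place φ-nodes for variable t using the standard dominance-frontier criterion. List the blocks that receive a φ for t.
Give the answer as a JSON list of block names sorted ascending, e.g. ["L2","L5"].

Answer: ["L2", "L4", "L6"]

Working:
idom tree: L1←L0 L2←L1 L3←L1 L4←L1 L5←L2 L6←L2
Dom at joins:
  L1: preds {L0,L3}: {L0} ∩ {L0,L1,L3} = {L0}; idom=L0
  L2: preds {L1,L5}: {L0,L1} ∩ {L0,L1,L2,L5} = {L0,L1}; idom=L1
  L4: preds {L1,L2}: {L0,L1} ∩ {L0,L1,L2} = {L0,L1}; idom=L1
  L6: preds {L2,L5}: {L0,L1,L2} ∩ {L0,L1,L2,L5} = {L0,L1,L2}; idom=L2

DF derivation:
  L1←L0: walk · to L0
  L1←L3: walk L3→L1 to L0
  L2←L1: walk · to L1
  L2←L5: walk L5→L2 to L1
  L4←L1: walk · to L1
  L4←L2: walk L2 to L1
  L6←L2: walk · to L2
  L6←L5: walk L5 to L2
  L0 → ∅
  L1 → {L1}
  L2 → {L2,L4}
  L3 → {L1}
  L4 → ∅
  L5 → {L2,L6}
  L6 → ∅

φ for t: defs {L2,L5}
  DF⁺ = {L2,L4,L6}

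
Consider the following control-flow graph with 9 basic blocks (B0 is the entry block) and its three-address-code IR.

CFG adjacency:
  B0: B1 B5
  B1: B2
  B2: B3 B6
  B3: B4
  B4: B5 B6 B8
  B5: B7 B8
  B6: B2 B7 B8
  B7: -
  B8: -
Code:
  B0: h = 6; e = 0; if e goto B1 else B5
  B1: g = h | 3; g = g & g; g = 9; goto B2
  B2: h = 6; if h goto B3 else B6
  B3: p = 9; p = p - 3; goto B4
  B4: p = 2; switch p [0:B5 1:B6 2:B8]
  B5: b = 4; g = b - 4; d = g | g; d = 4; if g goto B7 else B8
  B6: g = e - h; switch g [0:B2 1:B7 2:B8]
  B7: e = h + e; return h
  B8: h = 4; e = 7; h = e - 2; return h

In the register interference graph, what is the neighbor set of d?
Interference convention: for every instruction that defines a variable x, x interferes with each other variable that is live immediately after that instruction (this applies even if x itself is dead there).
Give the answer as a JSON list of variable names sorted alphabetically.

Answer: ["e", "g", "h"]

Analysis:
def/use:
  B0 def {e,h} use ∅
  B1 def {g} use {h}
  B2 def {h} use ∅
  B3 def {p} use ∅
  B4 def {p} use ∅
  B5 def {b,d,g} use ∅
  B6 def {g} use {e,h}
  B7 def {e} use {e,h}
  B8 def {e,h} use ∅

Backward fixpoint:
  B0 li=∅ lo={e,h}
  B1 li={e,h} lo={e}
  B2 li={e} lo={e,h}
  B3 li={e,h} lo={e,h}
  B4 li={e,h} lo={e,h}
  B5 li={e,h} lo={e,h}
  B6 li={e,h} lo={e,h}
  B7 li={e,h} lo=∅
  B8 li=∅ lo=∅

Interference:
  b: {e,h}
  d: {e,g,h}
  e: {b,d,g,h,p}
  g: {d,e,h}
  h: {b,d,e,g,p}
  p: {e,h}

N(d) = ["e", "g", "h"]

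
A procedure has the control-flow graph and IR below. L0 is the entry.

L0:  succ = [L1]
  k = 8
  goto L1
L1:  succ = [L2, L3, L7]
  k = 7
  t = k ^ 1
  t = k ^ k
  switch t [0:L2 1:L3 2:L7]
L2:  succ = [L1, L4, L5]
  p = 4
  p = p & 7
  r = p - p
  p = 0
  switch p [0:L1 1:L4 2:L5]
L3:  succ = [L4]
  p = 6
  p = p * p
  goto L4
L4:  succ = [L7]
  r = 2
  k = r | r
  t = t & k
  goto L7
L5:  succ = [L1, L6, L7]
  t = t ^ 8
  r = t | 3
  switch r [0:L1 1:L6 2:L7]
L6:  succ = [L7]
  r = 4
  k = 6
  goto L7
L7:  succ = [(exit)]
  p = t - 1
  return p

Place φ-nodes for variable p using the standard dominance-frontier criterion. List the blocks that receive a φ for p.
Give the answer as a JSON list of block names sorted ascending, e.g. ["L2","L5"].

idom tree: L1←L0 L2←L1 L3←L1 L4←L1 L5←L2 L6←L5 L7←L1
Dom∩ at merges:
  L1: preds {L0,L2,L5}: {L0} ∩ {L0,L1,L2} ∩ {L0,L1,L2,L5} = {L0}; idom=L0
  L4: preds {L2,L3}: {L0,L1,L2} ∩ {L0,L1,L3} = {L0,L1}; idom=L1
  L7: preds {L1,L4,L5,L6}: {L0,L1} ∩ {L0,L1,L4} ∩ {L0,L1,L2,L5} ∩ {L0,L1,L2,L5,L6} = {L0,L1}; idom=L1

DF walk-up:
  join L1 pred L0: · stop@L0
  join L1 pred L2: L2→L1 stop@L0
  join L1 pred L5: L5→L2→L1 stop@L0
  join L4 pred L2: L2 stop@L1
  join L4 pred L3: L3 stop@L1
  join L7 pred L1: · stop@L1
  join L7 pred L4: L4 stop@L1
  join L7 pred L5: L5→L2 stop@L1
  join L7 pred L6: L6→L5→L2 stop@L1
  DF(L0)=∅
  DF(L1)={L1}
  DF(L2)={L1,L4,L7}
  DF(L3)={L4}
  DF(L4)={L7}
  DF(L5)={L1,L7}
  DF(L6)={L7}
  DF(L7)=∅

φ for p: defs {L2,L3,L7}
  DF⁺ = {L1,L4,L7}

Answer: ["L1", "L4", "L7"]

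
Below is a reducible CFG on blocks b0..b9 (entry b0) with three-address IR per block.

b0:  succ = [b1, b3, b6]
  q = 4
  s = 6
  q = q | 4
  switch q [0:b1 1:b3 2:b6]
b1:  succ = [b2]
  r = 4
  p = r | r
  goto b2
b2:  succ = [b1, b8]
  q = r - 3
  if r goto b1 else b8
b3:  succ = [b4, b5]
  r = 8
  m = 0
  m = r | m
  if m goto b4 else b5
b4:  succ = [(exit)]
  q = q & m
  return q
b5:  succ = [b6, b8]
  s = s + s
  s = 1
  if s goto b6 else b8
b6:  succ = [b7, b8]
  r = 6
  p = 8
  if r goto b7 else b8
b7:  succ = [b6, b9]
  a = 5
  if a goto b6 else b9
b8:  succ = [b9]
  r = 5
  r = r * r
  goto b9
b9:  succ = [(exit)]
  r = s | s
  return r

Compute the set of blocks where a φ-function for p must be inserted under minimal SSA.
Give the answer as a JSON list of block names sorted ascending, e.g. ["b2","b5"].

Answer: ["b1", "b6", "b8", "b9"]

Analysis:
idom tree: b1←b0 b2←b1 b3←b0 b4←b3 b5←b3 b6←b0 b7←b6 b8←b0 b9←b0
Dom at joins:
  b1: preds {b0,b2}: {b0} ∩ {b0,b1,b2} = {b0}; idom=b0
  b6: preds {b0,b5,b7}: {b0} ∩ {b0,b3,b5} ∩ {b0,b6,b7} = {b0}; idom=b0
  b8: preds {b2,b5,b6}: {b0,b1,b2} ∩ {b0,b3,b5} ∩ {b0,b6} = {b0}; idom=b0
  b9: preds {b7,b8}: {b0,b6,b7} ∩ {b0,b8} = {b0}; idom=b0

Frontier:
  b1←b0: walk · to b0
  b1←b2: walk b2→b1 to b0
  b6←b0: walk · to b0
  b6←b5: walk b5→b3 to b0
  b6←b7: walk b7→b6 to b0
  b8←b2: walk b2→b1 to b0
  b8←b5: walk b5→b3 to b0
  b8←b6: walk b6 to b0
  b9←b7: walk b7→b6 to b0
  b9←b8: walk b8 to b0
  DF(b0)=∅
  DF(b1)={b1,b8}
  DF(b2)={b1,b8}
  DF(b3)={b6,b8}
  DF(b4)=∅
  DF(b5)={b6,b8}
  DF(b6)={b6,b8,b9}
  DF(b7)={b6,b9}
  DF(b8)={b9}
  DF(b9)=∅

φ for p: defs {b1,b6}
  DF⁺ = {b1,b6,b8,b9}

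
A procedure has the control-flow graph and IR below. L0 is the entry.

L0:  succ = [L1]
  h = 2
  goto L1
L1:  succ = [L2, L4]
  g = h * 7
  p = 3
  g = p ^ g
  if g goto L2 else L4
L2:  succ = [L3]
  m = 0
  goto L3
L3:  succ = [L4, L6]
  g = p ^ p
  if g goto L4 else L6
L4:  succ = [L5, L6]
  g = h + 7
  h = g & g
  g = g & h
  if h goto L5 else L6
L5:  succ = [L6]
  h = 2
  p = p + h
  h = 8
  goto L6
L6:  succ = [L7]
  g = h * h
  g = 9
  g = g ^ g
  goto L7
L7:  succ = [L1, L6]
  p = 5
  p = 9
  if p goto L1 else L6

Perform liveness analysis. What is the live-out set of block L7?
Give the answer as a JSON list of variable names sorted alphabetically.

Per-block:
  L0: def={h} ue=∅
  L1: def={g,p} ue={h}
  L2: def={m} ue=∅
  L3: def={g} ue={p}
  L4: def={g,h} ue={h}
  L5: def={h,p} ue={p}
  L6: def={g} ue={h}
  L7: def={p} ue=∅

Live sets:
  L0 li=∅ lo={h}
  L1 li={h} lo={h,p}
  L2 li={h,p} lo={h,p}
  L3 li={h,p} lo={h,p}
  L4 li={h,p} lo={h,p}
  L5 li={p} lo={h}
  L6 li={h} lo={h}
  L7 li={h} lo={h}

live-out(L7) = ["h"]

Answer: ["h"]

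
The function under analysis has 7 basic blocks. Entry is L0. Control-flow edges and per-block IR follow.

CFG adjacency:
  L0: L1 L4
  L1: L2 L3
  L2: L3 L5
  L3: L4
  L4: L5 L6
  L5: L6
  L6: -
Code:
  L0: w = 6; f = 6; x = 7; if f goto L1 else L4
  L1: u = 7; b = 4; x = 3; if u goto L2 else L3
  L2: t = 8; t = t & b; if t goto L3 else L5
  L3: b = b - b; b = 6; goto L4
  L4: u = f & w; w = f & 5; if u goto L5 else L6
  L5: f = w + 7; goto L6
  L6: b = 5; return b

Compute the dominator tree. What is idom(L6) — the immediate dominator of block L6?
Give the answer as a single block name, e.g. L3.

Answer: L0

Analysis:
idom tree: L1←L0 L2←L1 L3←L1 L4←L0 L5←L0 L6←L0
Dom∩ at merges:
  L3: preds {L1,L2}: {L0,L1} ∩ {L0,L1,L2} = {L0,L1}; idom=L1
  L4: preds {L0,L3}: {L0} ∩ {L0,L1,L3} = {L0}; idom=L0
  L5: preds {L2,L4}: {L0,L1,L2} ∩ {L0,L4} = {L0}; idom=L0
  L6: preds {L4,L5}: {L0,L4} ∩ {L0,L5} = {L0}; idom=L0

idom(L6) = L0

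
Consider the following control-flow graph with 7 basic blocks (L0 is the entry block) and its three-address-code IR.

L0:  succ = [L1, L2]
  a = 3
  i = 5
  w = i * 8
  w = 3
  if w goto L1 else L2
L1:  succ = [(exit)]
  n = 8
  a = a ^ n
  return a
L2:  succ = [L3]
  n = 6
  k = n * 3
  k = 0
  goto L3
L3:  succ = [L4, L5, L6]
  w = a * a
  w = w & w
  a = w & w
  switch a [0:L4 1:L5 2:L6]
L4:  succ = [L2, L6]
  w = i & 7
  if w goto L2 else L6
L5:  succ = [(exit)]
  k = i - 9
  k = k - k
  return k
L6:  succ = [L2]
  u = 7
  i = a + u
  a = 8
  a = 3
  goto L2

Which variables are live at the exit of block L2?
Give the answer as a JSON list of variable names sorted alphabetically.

Answer: ["a", "i"]

Working:
Block summaries:
  L0: def={a,i,w} ue=∅
  L1: def={a,n} ue={a}
  L2: def={k,n} ue=∅
  L3: def={a,w} ue={a}
  L4: def={w} ue={i}
  L5: def={k} ue={i}
  L6: def={a,i,u} ue={a}

Liveness:
  L0: in=∅ out={a,i}
  L1: in={a} out=∅
  L2: in={a,i} out={a,i}
  L3: in={a,i} out={a,i}
  L4: in={a,i} out={a,i}
  L5: in={i} out=∅
  L6: in={a} out={a,i}

live-out(L2) = ["a", "i"]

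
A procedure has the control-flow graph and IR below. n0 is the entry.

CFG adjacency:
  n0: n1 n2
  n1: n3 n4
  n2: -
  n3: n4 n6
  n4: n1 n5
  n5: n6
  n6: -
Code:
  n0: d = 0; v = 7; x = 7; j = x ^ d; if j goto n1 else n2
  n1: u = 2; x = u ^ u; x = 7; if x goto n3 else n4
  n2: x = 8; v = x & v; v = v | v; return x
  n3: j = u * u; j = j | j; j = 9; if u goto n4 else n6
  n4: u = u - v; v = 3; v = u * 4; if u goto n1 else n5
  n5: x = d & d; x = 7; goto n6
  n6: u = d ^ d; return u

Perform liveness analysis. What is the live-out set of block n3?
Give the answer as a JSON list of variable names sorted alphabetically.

Block summaries:
  n0: def={d,j,v,x} ue=∅
  n1: def={u,x} ue=∅
  n2: def={v,x} ue={v}
  n3: def={j} ue={u}
  n4: def={u,v} ue={u,v}
  n5: def={x} ue={d}
  n6: def={u} ue={d}

Live sets:
  n0 li=∅ lo={d,v}
  n1 li={d,v} lo={d,u,v}
  n2 li={v} lo=∅
  n3 li={d,u,v} lo={d,u,v}
  n4 li={d,u,v} lo={d,v}
  n5 li={d} lo={d}
  n6 li={d} lo=∅

live-out(n3) = ["d", "u", "v"]

Answer: ["d", "u", "v"]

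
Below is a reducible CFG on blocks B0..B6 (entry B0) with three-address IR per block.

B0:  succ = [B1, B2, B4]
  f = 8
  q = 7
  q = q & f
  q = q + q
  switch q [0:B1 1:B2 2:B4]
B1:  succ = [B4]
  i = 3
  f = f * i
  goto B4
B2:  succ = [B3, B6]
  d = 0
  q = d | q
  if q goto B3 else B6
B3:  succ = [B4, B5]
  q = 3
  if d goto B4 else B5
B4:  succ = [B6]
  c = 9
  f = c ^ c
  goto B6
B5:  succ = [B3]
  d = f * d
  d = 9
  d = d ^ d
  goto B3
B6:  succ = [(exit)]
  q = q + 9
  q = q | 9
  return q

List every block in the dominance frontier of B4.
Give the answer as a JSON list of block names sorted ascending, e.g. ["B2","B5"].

Answer: ["B6"]

Derivation:
idom tree: B1←B0 B2←B0 B3←B2 B4←B0 B5←B3 B6←B0
Dom at joins:
  B3: preds {B2,B5}: {B0,B2} ∩ {B0,B2,B3,B5} = {B0,B2}; idom=B2
  B4: preds {B0,B1,B3}: {B0} ∩ {B0,B1} ∩ {B0,B2,B3} = {B0}; idom=B0
  B6: preds {B2,B4}: {B0,B2} ∩ {B0,B4} = {B0}; idom=B0

DF derivation:
  B3←B2: walk · to B2
  B3←B5: walk B5→B3 to B2
  B4←B0: walk · to B0
  B4←B1: walk B1 to B0
  B4←B3: walk B3→B2 to B0
  B6←B2: walk B2 to B0
  B6←B4: walk B4 to B0
  B0: DF=∅
  B1: DF={B4}
  B2: DF={B4,B6}
  B3: DF={B3,B4}
  B4: DF={B6}
  B5: DF={B3}
  B6: DF=∅

DF(B4) = ["B6"]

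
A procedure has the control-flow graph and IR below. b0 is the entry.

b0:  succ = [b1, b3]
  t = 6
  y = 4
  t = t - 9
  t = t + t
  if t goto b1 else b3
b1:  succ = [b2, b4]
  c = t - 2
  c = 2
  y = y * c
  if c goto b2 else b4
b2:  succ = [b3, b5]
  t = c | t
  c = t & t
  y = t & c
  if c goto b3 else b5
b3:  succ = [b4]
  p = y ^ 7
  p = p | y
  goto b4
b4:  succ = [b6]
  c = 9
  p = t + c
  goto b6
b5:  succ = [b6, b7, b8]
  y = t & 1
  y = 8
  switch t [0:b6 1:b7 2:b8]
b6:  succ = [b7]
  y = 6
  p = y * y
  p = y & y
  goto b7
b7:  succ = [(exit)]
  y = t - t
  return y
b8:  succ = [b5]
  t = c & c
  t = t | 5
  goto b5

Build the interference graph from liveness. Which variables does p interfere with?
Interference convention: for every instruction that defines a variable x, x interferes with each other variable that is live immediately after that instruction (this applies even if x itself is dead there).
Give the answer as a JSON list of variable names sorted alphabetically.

Answer: ["t", "y"]

Working:
Per-block:
  b0: def={t,y} ue=∅
  b1: def={c,y} ue={t,y}
  b2: def={c,t,y} ue={c,t}
  b3: def={p} ue={y}
  b4: def={c,p} ue={t}
  b5: def={y} ue={t}
  b6: def={p,y} ue=∅
  b7: def={y} ue={t}
  b8: def={t} ue={c}

Backward fixpoint:
  b0: in=∅ out={t,y}
  b1: in={t,y} out={c,t}
  b2: in={c,t} out={c,t,y}
  b3: in={t,y} out={t}
  b4: in={t} out={t}
  b5: in={c,t} out={c,t}
  b6: in={t} out={t}
  b7: in={t} out=∅
  b8: in={c} out={c,t}

Interference:
  c↔{t,y}
  p↔{t,y}
  t↔{c,p,y}
  y↔{c,p,t}

N(p) = ["t", "y"]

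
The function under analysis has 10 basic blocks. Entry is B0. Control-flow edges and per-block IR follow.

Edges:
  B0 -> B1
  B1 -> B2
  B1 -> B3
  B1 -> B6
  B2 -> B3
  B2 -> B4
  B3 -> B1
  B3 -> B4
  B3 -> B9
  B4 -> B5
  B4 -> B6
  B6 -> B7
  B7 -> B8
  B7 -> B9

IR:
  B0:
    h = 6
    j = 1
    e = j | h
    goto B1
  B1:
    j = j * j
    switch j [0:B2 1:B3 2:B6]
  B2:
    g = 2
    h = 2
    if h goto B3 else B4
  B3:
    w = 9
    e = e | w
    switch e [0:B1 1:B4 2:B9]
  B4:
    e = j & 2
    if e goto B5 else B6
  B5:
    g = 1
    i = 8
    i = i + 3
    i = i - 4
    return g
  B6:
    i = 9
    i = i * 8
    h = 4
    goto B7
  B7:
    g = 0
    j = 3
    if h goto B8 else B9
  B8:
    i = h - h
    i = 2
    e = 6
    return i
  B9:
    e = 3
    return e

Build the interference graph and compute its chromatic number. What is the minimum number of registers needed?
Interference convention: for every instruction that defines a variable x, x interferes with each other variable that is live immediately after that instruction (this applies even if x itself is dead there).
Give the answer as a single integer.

Block summaries:
  B0 def {e,h,j} use ∅
  B1 def {j} use {j}
  B2 def {g,h} use ∅
  B3 def {e,w} use {e}
  B4 def {e} use {j}
  B5 def {g,i} use ∅
  B6 def {h,i} use ∅
  B7 def {g,j} use {h}
  B8 def {e,i} use {h}
  B9 def {e} use ∅

Backward fixpoint:
  live B0: ∅→{e,j}
  live B1: {e,j}→{e,j}
  live B2: {e,j}→{e,j}
  live B3: {e,j}→{e,j}
  live B4: {j}→∅
  live B5: ∅→∅
  live B6: ∅→{h}
  live B7: {h}→{h}
  live B8: {h}→∅
  live B9: ∅→∅

Conflict graph:
  e↔{g,h,i,j,w}
  g↔{e,h,i,j}
  h↔{e,g,j}
  i↔{e,g}
  j↔{e,g,h,w}
  w↔{e,j}

Chromatic number:
  lower bound: {e,g,h,j} mutually conflict ⇒ χ ≥ 4
  assign e→c0 g→c1 h→c3 i→c2 j→c2 w→c1 — no edge inside a register ⇒ χ ≤ 4
  χ = 4

Answer: 4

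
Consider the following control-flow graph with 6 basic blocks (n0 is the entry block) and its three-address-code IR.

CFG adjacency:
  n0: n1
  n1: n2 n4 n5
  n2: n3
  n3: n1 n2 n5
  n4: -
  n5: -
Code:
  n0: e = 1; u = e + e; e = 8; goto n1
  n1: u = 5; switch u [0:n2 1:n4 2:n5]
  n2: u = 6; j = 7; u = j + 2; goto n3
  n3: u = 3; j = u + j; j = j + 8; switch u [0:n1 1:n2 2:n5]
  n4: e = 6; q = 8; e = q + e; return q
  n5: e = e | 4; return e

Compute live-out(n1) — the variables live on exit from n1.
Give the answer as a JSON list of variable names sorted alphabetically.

Answer: ["e"]

Analysis:
Block summaries:
  n0: def={e,u} ue=∅
  n1: def={u} ue=∅
  n2: def={j,u} ue=∅
  n3: def={j,u} ue={j}
  n4: def={e,q} ue=∅
  n5: def={e} ue={e}

Live sets:
  n0: in=∅ out={e}
  n1: in={e} out={e}
  n2: in={e} out={e,j}
  n3: in={e,j} out={e}
  n4: in=∅ out=∅
  n5: in={e} out=∅

live-out(n1) = ["e"]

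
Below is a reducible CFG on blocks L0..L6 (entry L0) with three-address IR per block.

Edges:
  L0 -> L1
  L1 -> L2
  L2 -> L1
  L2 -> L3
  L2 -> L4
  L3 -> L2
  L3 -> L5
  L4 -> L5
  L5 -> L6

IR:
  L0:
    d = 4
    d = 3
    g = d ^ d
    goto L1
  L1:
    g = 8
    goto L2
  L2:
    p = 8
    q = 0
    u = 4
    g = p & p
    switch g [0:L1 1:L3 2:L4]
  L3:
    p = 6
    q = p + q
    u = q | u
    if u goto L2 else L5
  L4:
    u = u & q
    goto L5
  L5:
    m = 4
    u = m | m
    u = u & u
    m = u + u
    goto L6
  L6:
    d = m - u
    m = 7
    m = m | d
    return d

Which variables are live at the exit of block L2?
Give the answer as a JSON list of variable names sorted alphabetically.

Answer: ["q", "u"]

Working:
Per-block:
  L0: {d,g} / ∅
  L1: {g} / ∅
  L2: {g,p,q,u} / ∅
  L3: {p,q,u} / {q,u}
  L4: {u} / {q,u}
  L5: {m,u} / ∅
  L6: {d,m} / {m,u}

Live sets:
  L0: in=∅ out=∅
  L1: in=∅ out=∅
  L2: in=∅ out={q,u}
  L3: in={q,u} out=∅
  L4: in={q,u} out=∅
  L5: in=∅ out={m,u}
  L6: in={m,u} out=∅

live-out(L2) = ["q", "u"]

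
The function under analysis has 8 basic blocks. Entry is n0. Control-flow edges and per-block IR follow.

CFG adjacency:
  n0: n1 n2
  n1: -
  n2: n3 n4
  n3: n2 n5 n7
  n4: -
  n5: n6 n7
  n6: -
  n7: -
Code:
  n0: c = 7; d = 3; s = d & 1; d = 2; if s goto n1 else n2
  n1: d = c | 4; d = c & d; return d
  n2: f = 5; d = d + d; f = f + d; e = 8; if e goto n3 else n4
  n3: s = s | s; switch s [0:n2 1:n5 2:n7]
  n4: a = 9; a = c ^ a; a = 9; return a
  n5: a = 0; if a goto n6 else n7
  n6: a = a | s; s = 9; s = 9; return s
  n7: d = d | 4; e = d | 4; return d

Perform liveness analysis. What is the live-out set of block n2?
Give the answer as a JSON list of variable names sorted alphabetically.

def/use:
  n0 def {c,d,s} use ∅
  n1 def {d} use {c}
  n2 def {d,e,f} use {d}
  n3 def {s} use {s}
  n4 def {a} use {c}
  n5 def {a} use ∅
  n6 def {a,s} use {a,s}
  n7 def {d,e} use {d}

Live sets:
  n0: in=∅ out={c,d,s}
  n1: in={c} out=∅
  n2: in={c,d,s} out={c,d,s}
  n3: in={c,d,s} out={c,d,s}
  n4: in={c} out=∅
  n5: in={d,s} out={a,d,s}
  n6: in={a,s} out=∅
  n7: in={d} out=∅

live-out(n2) = ["c", "d", "s"]

Answer: ["c", "d", "s"]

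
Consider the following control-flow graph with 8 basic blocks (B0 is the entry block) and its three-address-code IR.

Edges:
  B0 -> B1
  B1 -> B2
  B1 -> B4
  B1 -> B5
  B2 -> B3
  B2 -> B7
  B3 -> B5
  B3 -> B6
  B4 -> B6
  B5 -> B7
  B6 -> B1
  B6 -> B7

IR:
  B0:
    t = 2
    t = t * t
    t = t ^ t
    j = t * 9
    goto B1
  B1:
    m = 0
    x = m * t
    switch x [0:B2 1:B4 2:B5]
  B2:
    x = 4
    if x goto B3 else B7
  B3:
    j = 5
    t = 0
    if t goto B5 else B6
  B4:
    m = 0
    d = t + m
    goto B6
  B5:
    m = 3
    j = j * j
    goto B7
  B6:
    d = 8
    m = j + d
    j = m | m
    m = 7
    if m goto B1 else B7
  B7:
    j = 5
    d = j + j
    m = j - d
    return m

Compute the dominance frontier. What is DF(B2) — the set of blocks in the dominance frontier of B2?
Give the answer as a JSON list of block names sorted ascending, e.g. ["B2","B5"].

Answer: ["B5", "B6", "B7"]

Working:
idom tree: B1←B0 B2←B1 B3←B2 B4←B1 B5←B1 B6←B1 B7←B1
Dom at joins:
  B1: preds {B0,B6}: {B0} ∩ {B0,B1,B6} = {B0}; idom=B0
  B5: preds {B1,B3}: {B0,B1} ∩ {B0,B1,B2,B3} = {B0,B1}; idom=B1
  B6: preds {B3,B4}: {B0,B1,B2,B3} ∩ {B0,B1,B4} = {B0,B1}; idom=B1
  B7: preds {B2,B5,B6}: {B0,B1,B2} ∩ {B0,B1,B5} ∩ {B0,B1,B6} = {B0,B1}; idom=B1

DF derivation:
  join B1 pred B0: · stop@B0
  join B1 pred B6: B6→B1 stop@B0
  join B5 pred B1: · stop@B1
  join B5 pred B3: B3→B2 stop@B1
  join B6 pred B3: B3→B2 stop@B1
  join B6 pred B4: B4 stop@B1
  join B7 pred B2: B2 stop@B1
  join B7 pred B5: B5 stop@B1
  join B7 pred B6: B6 stop@B1
  B0 → ∅
  B1 → {B1}
  B2 → {B5,B6,B7}
  B3 → {B5,B6}
  B4 → {B6}
  B5 → {B7}
  B6 → {B1,B7}
  B7 → ∅

DF(B2) = ["B5", "B6", "B7"]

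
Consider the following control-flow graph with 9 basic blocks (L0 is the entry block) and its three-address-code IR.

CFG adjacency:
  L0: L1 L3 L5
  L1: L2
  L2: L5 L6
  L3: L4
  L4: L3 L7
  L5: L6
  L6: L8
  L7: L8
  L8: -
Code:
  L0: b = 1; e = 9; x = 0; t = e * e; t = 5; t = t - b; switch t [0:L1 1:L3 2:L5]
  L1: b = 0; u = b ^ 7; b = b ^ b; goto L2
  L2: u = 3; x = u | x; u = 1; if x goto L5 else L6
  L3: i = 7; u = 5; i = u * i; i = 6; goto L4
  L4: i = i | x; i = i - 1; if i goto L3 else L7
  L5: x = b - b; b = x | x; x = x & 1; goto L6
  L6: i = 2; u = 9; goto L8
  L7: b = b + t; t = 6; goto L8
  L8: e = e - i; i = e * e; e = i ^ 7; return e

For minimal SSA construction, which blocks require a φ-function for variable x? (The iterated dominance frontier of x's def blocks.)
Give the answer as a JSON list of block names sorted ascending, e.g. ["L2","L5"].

idom tree: L1←L0 L2←L1 L3←L0 L4←L3 L5←L0 L6←L0 L7←L4 L8←L0
Dom at joins:
  L3: preds {L0,L4}: {L0} ∩ {L0,L3,L4} = {L0}; idom=L0
  L5: preds {L0,L2}: {L0} ∩ {L0,L1,L2} = {L0}; idom=L0
  L6: preds {L2,L5}: {L0,L1,L2} ∩ {L0,L5} = {L0}; idom=L0
  L8: preds {L6,L7}: {L0,L6} ∩ {L0,L3,L4,L7} = {L0}; idom=L0

DF walk-up:
  join L3 pred L0: · stop@L0
  join L3 pred L4: L4→L3 stop@L0
  join L5 pred L0: · stop@L0
  join L5 pred L2: L2→L1 stop@L0
  join L6 pred L2: L2→L1 stop@L0
  join L6 pred L5: L5 stop@L0
  join L8 pred L6: L6 stop@L0
  join L8 pred L7: L7→L4→L3 stop@L0
  DF(L0)=∅
  DF(L1)={L5,L6}
  DF(L2)={L5,L6}
  DF(L3)={L3,L8}
  DF(L4)={L3,L8}
  DF(L5)={L6}
  DF(L6)={L8}
  DF(L7)={L8}
  DF(L8)=∅

φ for x: defs {L0,L2,L5}
  DF⁺ = {L5,L6,L8}

Answer: ["L5", "L6", "L8"]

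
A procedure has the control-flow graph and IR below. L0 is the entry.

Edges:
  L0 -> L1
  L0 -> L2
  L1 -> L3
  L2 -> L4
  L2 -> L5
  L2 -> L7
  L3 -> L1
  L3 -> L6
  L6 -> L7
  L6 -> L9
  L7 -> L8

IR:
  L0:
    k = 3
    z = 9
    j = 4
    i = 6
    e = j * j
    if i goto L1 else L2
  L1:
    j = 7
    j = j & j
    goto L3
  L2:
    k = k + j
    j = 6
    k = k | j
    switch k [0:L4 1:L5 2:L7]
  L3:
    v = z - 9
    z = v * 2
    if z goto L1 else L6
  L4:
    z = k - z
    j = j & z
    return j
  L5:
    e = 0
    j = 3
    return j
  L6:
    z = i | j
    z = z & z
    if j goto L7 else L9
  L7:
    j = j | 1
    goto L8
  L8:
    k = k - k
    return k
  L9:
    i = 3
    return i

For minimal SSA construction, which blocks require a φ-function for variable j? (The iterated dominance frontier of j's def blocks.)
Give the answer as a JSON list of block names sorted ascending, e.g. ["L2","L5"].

Answer: ["L1", "L7"]

Derivation:
idom tree: L1←L0 L2←L0 L3←L1 L4←L2 L5←L2 L6←L3 L7←L0 L8←L7 L9←L6
Dom∩ at merges:
  L1: preds {L0,L3}: {L0} ∩ {L0,L1,L3} = {L0}; idom=L0
  L7: preds {L2,L6}: {L0,L2} ∩ {L0,L1,L3,L6} = {L0}; idom=L0

Frontier:
  L1←L0: walk · to L0
  L1←L3: walk L3→L1 to L0
  L7←L2: walk L2 to L0
  L7←L6: walk L6→L3→L1 to L0
  DF(L0)=∅
  DF(L1)={L1,L7}
  DF(L2)={L7}
  DF(L3)={L1,L7}
  DF(L4)=∅
  DF(L5)=∅
  DF(L6)={L7}
  DF(L7)=∅
  DF(L8)=∅
  DF(L9)=∅

φ for j: defs {L0,L1,L2,L4,L5,L7}
  DF⁺ = {L1,L7}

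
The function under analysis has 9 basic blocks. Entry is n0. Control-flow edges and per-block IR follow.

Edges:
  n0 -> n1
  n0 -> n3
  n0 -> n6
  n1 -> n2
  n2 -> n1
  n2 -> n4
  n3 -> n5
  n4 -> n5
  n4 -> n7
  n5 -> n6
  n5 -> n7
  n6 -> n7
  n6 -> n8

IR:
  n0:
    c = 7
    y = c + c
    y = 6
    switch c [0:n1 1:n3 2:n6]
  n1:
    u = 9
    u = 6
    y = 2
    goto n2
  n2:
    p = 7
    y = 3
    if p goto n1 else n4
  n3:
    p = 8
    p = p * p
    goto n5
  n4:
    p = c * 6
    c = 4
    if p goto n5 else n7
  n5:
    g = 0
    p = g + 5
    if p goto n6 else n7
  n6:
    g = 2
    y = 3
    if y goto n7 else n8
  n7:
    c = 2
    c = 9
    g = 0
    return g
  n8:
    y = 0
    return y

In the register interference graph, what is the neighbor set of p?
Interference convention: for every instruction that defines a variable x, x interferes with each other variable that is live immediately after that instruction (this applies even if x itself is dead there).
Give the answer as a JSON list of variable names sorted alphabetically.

Answer: ["c", "y"]

Working:
def/use:
  n0: {c,y} / ∅
  n1: {u,y} / ∅
  n2: {p,y} / ∅
  n3: {p} / ∅
  n4: {c,p} / {c}
  n5: {g,p} / ∅
  n6: {g,y} / ∅
  n7: {c,g} / ∅
  n8: {y} / ∅

Live sets:
  live n0: ∅→{c}
  live n1: {c}→{c}
  live n2: {c}→{c}
  live n3: ∅→∅
  live n4: {c}→∅
  live n5: ∅→∅
  live n6: ∅→∅
  live n7: ∅→∅
  live n8: ∅→∅

Conflict graph:
  c: {p,u,y}
  g: ∅
  p: {c,y}
  u: {c}
  y: {c,p}

N(p) = ["c", "y"]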